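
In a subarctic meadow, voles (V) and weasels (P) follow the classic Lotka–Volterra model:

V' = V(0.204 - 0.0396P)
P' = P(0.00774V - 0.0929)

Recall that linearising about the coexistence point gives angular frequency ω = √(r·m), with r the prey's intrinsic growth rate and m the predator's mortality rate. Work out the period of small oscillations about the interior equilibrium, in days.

T ≈ 45.6 days

Here r = 0.204 and m = 0.0929, so r·m = 0.019.
ω = √0.019 = 0.138 per day, hence T = 2π/ω ≈ 45.6 days.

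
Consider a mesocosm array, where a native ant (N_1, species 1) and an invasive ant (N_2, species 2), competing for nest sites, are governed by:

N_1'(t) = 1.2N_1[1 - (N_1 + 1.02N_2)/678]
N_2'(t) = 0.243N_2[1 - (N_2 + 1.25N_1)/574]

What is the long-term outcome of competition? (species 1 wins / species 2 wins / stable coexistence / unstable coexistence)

species 1 excludes species 2

Compare the nullcline intercepts: K1/α12 = 678/1.02 = 665 > K2 = 574; K2/α21 = 574/1.25 = 459 < K1 = 678.
Since the inequalities point opposite ways, species 1 can invade but species 2 cannot.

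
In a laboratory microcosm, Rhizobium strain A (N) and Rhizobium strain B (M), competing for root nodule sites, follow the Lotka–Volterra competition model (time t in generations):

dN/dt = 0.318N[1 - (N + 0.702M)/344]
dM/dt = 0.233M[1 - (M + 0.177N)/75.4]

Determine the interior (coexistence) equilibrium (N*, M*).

N* ≈ 332, M* ≈ 16.6

Setting both brackets to zero gives the nullclines N + 0.702M = 344 and 0.177N + M = 75.4.
Substituting M = 75.4 - 0.177N into the first: N(1 - 0.702·0.177) = 344 - 0.702·75.4.
So N* = 291/0.876 = 332, and then M* = 75.4 - 0.177·332 = 16.6.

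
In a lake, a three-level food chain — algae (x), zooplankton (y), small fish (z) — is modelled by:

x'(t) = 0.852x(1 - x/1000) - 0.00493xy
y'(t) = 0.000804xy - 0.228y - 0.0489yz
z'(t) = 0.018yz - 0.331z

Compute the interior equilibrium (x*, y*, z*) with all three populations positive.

From dz/dt = 0: 0.018y* = 0.331, so y* = 18.4.
From dx/dt = 0: 0.852(1 - x*/1000) = 0.00493·18.4, giving x* = 1000·(1 - 0.106) = 894.
From dy/dt = 0: 0.000804·894 - 0.228 = 0.0489z*, so z* = 0.49/0.0489 = 10.

x* ≈ 894, y* ≈ 18.4, z* ≈ 10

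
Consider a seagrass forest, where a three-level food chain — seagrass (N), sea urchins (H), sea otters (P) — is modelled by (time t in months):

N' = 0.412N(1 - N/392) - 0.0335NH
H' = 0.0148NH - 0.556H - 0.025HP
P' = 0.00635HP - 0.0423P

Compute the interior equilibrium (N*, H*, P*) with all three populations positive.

From dP/dt = 0: 0.00635H* = 0.0423, so H* = 6.66.
From dN/dt = 0: 0.412(1 - N*/392) = 0.0335·6.66, giving N* = 392·(1 - 0.542) = 180.
From dH/dt = 0: 0.0148·180 - 0.556 = 0.025P*, so P* = 2.1/0.025 = 84.1.

N* ≈ 180, H* ≈ 6.66, P* ≈ 84.1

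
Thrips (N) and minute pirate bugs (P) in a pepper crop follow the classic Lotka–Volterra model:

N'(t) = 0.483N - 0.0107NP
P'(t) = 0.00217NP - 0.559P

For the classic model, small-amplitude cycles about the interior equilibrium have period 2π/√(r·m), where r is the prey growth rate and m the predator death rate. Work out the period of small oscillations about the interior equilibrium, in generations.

Here r = 0.483 and m = 0.559, so r·m = 0.27.
ω = √0.27 = 0.52 per generation, hence T = 2π/ω ≈ 12.1 generations.

T ≈ 12.1 generations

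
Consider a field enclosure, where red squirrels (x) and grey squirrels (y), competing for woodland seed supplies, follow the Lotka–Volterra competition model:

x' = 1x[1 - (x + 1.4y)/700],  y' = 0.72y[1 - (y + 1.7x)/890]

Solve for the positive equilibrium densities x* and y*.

x* ≈ 396, y* ≈ 217

Setting both brackets to zero gives the nullclines x + 1.4y = 700 and 1.7x + y = 890.
Substituting y = 890 - 1.7x into the first: x(1 - 1.4·1.7) = 700 - 1.4·890.
So x* = -546/-1.38 = 396, and then y* = 890 - 1.7·396 = 217.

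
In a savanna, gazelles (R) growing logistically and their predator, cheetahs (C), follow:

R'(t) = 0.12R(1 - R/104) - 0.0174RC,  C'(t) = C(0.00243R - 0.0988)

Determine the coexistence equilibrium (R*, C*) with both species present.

From dC/dt = 0 with C > 0: 0.00243R* = 0.0988, so R* = 40.7.
Substitute into dR/dt = 0: 0.12(1 - 40.7/104) = 0.0174C*.
The bracket is 0.609, giving C* = 0.0731/0.0174 = 4.2.

R* ≈ 40.7, C* ≈ 4.2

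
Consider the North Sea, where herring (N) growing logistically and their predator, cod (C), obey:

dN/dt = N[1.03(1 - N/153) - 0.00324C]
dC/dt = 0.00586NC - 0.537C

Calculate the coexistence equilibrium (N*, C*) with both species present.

N* ≈ 91.6, C* ≈ 127

From dC/dt = 0 with C > 0: 0.00586N* = 0.537, so N* = 91.6.
Substitute into dN/dt = 0: 1.03(1 - 91.6/153) = 0.00324C*.
The bracket is 0.401, giving C* = 0.413/0.00324 = 127.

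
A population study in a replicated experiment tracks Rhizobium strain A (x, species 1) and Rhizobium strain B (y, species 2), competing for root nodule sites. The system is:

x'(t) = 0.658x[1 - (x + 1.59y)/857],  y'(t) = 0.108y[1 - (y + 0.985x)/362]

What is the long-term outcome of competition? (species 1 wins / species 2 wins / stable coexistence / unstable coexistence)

Compare the nullcline intercepts: K1/α12 = 857/1.59 = 539 > K2 = 362; K2/α21 = 362/0.985 = 368 < K1 = 857.
Since the inequalities point opposite ways, species 1 can invade but species 2 cannot.

species 1 excludes species 2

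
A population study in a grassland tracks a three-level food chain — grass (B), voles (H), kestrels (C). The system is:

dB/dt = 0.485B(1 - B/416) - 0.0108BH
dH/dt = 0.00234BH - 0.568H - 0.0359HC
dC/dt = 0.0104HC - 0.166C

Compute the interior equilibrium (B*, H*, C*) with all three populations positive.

From dC/dt = 0: 0.0104H* = 0.166, so H* = 16.
From dB/dt = 0: 0.485(1 - B*/416) = 0.0108·16, giving B* = 416·(1 - 0.355) = 268.
From dH/dt = 0: 0.00234·268 - 0.568 = 0.0359C*, so C* = 0.0594/0.0359 = 1.66.

B* ≈ 268, H* ≈ 16, C* ≈ 1.66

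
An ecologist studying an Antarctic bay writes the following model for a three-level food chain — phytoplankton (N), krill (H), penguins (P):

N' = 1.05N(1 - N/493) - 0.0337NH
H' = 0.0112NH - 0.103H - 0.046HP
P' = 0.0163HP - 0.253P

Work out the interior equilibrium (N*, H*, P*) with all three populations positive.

N* ≈ 247, H* ≈ 15.5, P* ≈ 58

From dP/dt = 0: 0.0163H* = 0.253, so H* = 15.5.
From dN/dt = 0: 1.05(1 - N*/493) = 0.0337·15.5, giving N* = 493·(1 - 0.498) = 247.
From dH/dt = 0: 0.0112·247 - 0.103 = 0.046P*, so P* = 2.67/0.046 = 58.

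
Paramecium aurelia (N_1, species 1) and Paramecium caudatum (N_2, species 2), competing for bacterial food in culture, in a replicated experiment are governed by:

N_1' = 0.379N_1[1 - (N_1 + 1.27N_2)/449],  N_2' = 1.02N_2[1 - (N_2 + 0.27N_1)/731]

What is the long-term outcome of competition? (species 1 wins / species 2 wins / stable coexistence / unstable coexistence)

Compare the nullcline intercepts: K1/α12 = 449/1.27 = 354 < K2 = 731; K2/α21 = 731/0.27 = 2710 > K1 = 449.
Since the inequalities point opposite ways, species 2 can invade but species 1 cannot.

species 2 excludes species 1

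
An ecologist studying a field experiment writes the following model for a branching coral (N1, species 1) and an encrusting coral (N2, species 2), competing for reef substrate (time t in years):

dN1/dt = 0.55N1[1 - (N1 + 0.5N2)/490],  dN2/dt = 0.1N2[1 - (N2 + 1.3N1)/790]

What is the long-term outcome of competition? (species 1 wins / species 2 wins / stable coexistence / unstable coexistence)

Compare the nullcline intercepts: K1/α12 = 490/0.5 = 980 > K2 = 790; K2/α21 = 790/1.3 = 608 > K1 = 490.
Since both inequalities hold, each species can invade when rare, so the interior equilibrium is stable.

stable coexistence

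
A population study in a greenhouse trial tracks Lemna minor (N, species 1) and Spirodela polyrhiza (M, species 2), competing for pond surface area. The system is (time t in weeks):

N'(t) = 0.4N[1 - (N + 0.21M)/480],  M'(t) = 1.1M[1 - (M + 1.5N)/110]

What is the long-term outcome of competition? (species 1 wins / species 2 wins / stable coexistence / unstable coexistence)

Compare the nullcline intercepts: K1/α12 = 480/0.21 = 2290 > K2 = 110; K2/α21 = 110/1.5 = 73.3 < K1 = 480.
Since the inequalities point opposite ways, species 1 can invade but species 2 cannot.

species 1 excludes species 2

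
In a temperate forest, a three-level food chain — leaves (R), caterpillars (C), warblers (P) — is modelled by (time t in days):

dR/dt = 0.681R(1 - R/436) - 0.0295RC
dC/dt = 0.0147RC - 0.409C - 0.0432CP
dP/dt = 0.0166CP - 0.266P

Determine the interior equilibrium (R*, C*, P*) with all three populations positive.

R* ≈ 133, C* ≈ 16, P* ≈ 35.9

From dP/dt = 0: 0.0166C* = 0.266, so C* = 16.
From dR/dt = 0: 0.681(1 - R*/436) = 0.0295·16, giving R* = 436·(1 - 0.694) = 133.
From dC/dt = 0: 0.0147·133 - 0.409 = 0.0432P*, so P* = 1.55/0.0432 = 35.9.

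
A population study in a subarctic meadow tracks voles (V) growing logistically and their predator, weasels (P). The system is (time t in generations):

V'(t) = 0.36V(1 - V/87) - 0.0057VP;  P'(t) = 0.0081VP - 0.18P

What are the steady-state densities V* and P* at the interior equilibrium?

From dP/dt = 0 with P > 0: 0.0081V* = 0.18, so V* = 22.2.
Substitute into dV/dt = 0: 0.36(1 - 22.2/87) = 0.0057P*.
The bracket is 0.745, giving P* = 0.268/0.0057 = 47.

V* ≈ 22.2, P* ≈ 47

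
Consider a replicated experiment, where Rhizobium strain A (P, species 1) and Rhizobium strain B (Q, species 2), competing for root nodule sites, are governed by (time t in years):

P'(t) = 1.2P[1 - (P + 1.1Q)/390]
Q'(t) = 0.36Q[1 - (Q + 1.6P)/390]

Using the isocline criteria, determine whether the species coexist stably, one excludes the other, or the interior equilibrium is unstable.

unstable coexistence (outcome depends on initial conditions)

Compare the nullcline intercepts: K1/α12 = 390/1.1 = 355 < K2 = 390; K2/α21 = 390/1.6 = 244 < K1 = 390.
Since both are reversed, neither can invade when rare; the interior point is a saddle.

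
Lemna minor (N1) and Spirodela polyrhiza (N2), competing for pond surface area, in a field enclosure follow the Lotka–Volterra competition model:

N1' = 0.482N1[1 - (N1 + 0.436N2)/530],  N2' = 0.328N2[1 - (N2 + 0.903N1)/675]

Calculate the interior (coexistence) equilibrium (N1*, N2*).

N1* ≈ 389, N2* ≈ 324

Setting both brackets to zero gives the nullclines N1 + 0.436N2 = 530 and 0.903N1 + N2 = 675.
Substituting N2 = 675 - 0.903N1 into the first: N1(1 - 0.436·0.903) = 530 - 0.436·675.
So N1* = 236/0.606 = 389, and then N2* = 675 - 0.903·389 = 324.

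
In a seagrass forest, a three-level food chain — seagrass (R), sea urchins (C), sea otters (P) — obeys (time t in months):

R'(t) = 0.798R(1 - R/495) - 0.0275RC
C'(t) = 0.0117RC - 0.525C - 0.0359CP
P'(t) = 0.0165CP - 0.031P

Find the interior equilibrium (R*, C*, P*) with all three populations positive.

R* ≈ 463, C* ≈ 1.88, P* ≈ 136

From dP/dt = 0: 0.0165C* = 0.031, so C* = 1.88.
From dR/dt = 0: 0.798(1 - R*/495) = 0.0275·1.88, giving R* = 495·(1 - 0.0647) = 463.
From dC/dt = 0: 0.0117·463 - 0.525 = 0.0359P*, so P* = 4.89/0.0359 = 136.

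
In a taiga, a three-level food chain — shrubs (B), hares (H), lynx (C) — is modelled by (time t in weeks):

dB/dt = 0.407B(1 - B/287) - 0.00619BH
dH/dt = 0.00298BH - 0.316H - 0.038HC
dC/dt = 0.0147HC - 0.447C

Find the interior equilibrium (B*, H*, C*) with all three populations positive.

B* ≈ 154, H* ≈ 30.4, C* ≈ 3.78

From dC/dt = 0: 0.0147H* = 0.447, so H* = 30.4.
From dB/dt = 0: 0.407(1 - B*/287) = 0.00619·30.4, giving B* = 287·(1 - 0.462) = 154.
From dH/dt = 0: 0.00298·154 - 0.316 = 0.038C*, so C* = 0.144/0.038 = 3.78.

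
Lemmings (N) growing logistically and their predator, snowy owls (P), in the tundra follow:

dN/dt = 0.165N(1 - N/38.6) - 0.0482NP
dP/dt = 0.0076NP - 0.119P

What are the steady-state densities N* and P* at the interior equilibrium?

N* ≈ 15.7, P* ≈ 2.03

From dP/dt = 0 with P > 0: 0.0076N* = 0.119, so N* = 15.7.
Substitute into dN/dt = 0: 0.165(1 - 15.7/38.6) = 0.0482P*.
The bracket is 0.594, giving P* = 0.0981/0.0482 = 2.03.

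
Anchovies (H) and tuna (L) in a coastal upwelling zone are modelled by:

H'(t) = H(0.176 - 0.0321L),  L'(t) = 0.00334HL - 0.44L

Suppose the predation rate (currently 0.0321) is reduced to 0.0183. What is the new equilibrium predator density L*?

L* ≈ 9.62

At the interior fixed point, setting dH/dt = 0 with H > 0 fixes L* = (prey growth rate)/(HL coefficient) — independent of the other coefficients.
With the change, L* = 0.176/0.0183 = 9.62; it rises from 5.48.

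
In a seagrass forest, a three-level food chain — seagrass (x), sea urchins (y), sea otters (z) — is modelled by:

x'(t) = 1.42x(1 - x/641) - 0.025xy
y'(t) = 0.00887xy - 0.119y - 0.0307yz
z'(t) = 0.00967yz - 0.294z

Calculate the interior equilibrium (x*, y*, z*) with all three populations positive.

x* ≈ 298, y* ≈ 30.4, z* ≈ 82.2

From dz/dt = 0: 0.00967y* = 0.294, so y* = 30.4.
From dx/dt = 0: 1.42(1 - x*/641) = 0.025·30.4, giving x* = 641·(1 - 0.535) = 298.
From dy/dt = 0: 0.00887·298 - 0.119 = 0.0307z*, so z* = 2.52/0.0307 = 82.2.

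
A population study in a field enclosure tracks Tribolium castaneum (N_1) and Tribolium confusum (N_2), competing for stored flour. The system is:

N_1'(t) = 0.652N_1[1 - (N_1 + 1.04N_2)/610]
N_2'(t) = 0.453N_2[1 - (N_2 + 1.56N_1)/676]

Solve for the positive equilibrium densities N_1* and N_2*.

N_1* ≈ 149, N_2* ≈ 443

Setting both brackets to zero gives the nullclines N_1 + 1.04N_2 = 610 and 1.56N_1 + N_2 = 676.
Substituting N_2 = 676 - 1.56N_1 into the first: N_1(1 - 1.04·1.56) = 610 - 1.04·676.
So N_1* = -93/-0.622 = 149, and then N_2* = 676 - 1.56·149 = 443.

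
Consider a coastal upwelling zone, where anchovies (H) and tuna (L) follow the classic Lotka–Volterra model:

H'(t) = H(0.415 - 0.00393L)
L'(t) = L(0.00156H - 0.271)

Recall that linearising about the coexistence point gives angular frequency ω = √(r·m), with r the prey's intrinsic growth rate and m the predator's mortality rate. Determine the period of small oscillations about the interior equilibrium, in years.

T ≈ 18.7 years

Here r = 0.415 and m = 0.271, so r·m = 0.112.
ω = √0.112 = 0.335 per year, hence T = 2π/ω ≈ 18.7 years.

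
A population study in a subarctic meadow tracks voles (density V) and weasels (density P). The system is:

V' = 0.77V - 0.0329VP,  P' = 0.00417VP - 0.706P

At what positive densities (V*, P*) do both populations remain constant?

V* ≈ 169, P* ≈ 23.4

Set dP/dt = 0 with P > 0: 0.00417V - 0.706 = 0, so V* = 0.706/0.00417 = 169.
Set dV/dt = 0 with V > 0: 0.77 - 0.0329P = 0, so P* = 0.77/0.0329 = 23.4.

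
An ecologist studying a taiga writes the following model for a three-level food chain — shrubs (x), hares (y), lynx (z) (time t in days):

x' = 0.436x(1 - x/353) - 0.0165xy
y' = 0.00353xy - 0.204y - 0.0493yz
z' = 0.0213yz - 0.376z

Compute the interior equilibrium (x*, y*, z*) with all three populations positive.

From dz/dt = 0: 0.0213y* = 0.376, so y* = 17.7.
From dx/dt = 0: 0.436(1 - x*/353) = 0.0165·17.7, giving x* = 353·(1 - 0.668) = 117.
From dy/dt = 0: 0.00353·117 - 0.204 = 0.0493z*, so z* = 0.21/0.0493 = 4.25.

x* ≈ 117, y* ≈ 17.7, z* ≈ 4.25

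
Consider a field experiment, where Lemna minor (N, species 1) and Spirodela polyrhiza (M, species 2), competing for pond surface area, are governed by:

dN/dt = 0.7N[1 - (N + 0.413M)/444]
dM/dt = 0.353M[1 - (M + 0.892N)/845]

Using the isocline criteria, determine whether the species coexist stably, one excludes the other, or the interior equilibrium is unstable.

Compare the nullcline intercepts: K1/α12 = 444/0.413 = 1080 > K2 = 845; K2/α21 = 845/0.892 = 947 > K1 = 444.
Since both inequalities hold, each species can invade when rare, so the interior equilibrium is stable.

stable coexistence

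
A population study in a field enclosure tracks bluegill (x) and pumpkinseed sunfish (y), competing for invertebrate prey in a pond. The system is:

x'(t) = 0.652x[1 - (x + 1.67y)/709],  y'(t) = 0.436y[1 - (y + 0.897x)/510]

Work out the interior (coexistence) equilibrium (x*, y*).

x* ≈ 287, y* ≈ 253

Setting both brackets to zero gives the nullclines x + 1.67y = 709 and 0.897x + y = 510.
Substituting y = 510 - 0.897x into the first: x(1 - 1.67·0.897) = 709 - 1.67·510.
So x* = -143/-0.498 = 287, and then y* = 510 - 0.897·287 = 253.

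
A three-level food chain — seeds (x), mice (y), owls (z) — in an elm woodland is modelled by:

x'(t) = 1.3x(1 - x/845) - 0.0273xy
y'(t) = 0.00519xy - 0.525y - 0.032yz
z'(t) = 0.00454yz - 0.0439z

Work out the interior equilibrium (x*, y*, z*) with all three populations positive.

From dz/dt = 0: 0.00454y* = 0.0439, so y* = 9.67.
From dx/dt = 0: 1.3(1 - x*/845) = 0.0273·9.67, giving x* = 845·(1 - 0.203) = 673.
From dy/dt = 0: 0.00519·673 - 0.525 = 0.032z*, so z* = 2.97/0.032 = 92.8.

x* ≈ 673, y* ≈ 9.67, z* ≈ 92.8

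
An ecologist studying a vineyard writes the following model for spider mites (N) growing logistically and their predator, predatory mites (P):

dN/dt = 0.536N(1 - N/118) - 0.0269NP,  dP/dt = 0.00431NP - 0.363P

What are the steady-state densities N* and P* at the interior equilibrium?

From dP/dt = 0 with P > 0: 0.00431N* = 0.363, so N* = 84.2.
Substitute into dN/dt = 0: 0.536(1 - 84.2/118) = 0.0269P*.
The bracket is 0.286, giving P* = 0.153/0.0269 = 5.7.

N* ≈ 84.2, P* ≈ 5.7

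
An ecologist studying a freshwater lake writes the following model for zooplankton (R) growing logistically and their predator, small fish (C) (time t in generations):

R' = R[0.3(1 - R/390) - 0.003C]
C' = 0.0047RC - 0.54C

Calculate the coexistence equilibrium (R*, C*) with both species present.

R* ≈ 115, C* ≈ 70.5

From dC/dt = 0 with C > 0: 0.0047R* = 0.54, so R* = 115.
Substitute into dR/dt = 0: 0.3(1 - 115/390) = 0.003C*.
The bracket is 0.705, giving C* = 0.212/0.003 = 70.5.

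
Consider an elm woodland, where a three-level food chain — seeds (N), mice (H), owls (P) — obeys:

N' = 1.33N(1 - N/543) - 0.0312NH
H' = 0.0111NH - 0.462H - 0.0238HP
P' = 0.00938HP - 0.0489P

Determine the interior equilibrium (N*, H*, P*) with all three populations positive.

From dP/dt = 0: 0.00938H* = 0.0489, so H* = 5.21.
From dN/dt = 0: 1.33(1 - N*/543) = 0.0312·5.21, giving N* = 543·(1 - 0.122) = 477.
From dH/dt = 0: 0.0111·477 - 0.462 = 0.0238P*, so P* = 4.83/0.0238 = 203.

N* ≈ 477, H* ≈ 5.21, P* ≈ 203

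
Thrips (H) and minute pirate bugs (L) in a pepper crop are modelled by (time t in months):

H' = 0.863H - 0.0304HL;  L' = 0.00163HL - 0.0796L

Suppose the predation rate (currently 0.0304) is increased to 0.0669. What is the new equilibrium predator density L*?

At the interior fixed point, setting dH/dt = 0 with H > 0 fixes L* = (prey growth rate)/(HL coefficient) — independent of the other coefficients.
With the change, L* = 0.863/0.0669 = 12.9; it falls from 28.4.

L* ≈ 12.9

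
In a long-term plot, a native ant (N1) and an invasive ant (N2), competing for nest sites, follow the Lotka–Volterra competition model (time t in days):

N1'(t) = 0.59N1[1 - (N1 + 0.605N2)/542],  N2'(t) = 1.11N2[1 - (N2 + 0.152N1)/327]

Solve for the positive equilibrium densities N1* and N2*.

N1* ≈ 379, N2* ≈ 269

Setting both brackets to zero gives the nullclines N1 + 0.605N2 = 542 and 0.152N1 + N2 = 327.
Substituting N2 = 327 - 0.152N1 into the first: N1(1 - 0.605·0.152) = 542 - 0.605·327.
So N1* = 344/0.908 = 379, and then N2* = 327 - 0.152·379 = 269.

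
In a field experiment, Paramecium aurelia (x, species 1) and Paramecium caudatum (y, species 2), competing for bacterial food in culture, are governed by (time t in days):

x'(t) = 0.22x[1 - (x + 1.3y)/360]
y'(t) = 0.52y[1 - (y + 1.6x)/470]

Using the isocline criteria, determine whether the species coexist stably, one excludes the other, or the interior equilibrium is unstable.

unstable coexistence (outcome depends on initial conditions)

Compare the nullcline intercepts: K1/α12 = 360/1.3 = 277 < K2 = 470; K2/α21 = 470/1.6 = 294 < K1 = 360.
Since both are reversed, neither can invade when rare; the interior point is a saddle.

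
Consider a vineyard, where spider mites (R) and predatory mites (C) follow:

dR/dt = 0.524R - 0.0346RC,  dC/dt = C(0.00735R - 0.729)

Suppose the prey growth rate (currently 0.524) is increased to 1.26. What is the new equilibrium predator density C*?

At the interior fixed point, setting dR/dt = 0 with R > 0 fixes C* = (prey growth rate)/(RC coefficient) — independent of the other coefficients.
With the change, C* = 1.26/0.0346 = 36.4; it rises from 15.1.

C* ≈ 36.4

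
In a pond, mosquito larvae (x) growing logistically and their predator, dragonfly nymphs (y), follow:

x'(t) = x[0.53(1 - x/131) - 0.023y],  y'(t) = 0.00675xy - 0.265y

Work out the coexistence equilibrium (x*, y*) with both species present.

x* ≈ 39.3, y* ≈ 16.1

From dy/dt = 0 with y > 0: 0.00675x* = 0.265, so x* = 39.3.
Substitute into dx/dt = 0: 0.53(1 - 39.3/131) = 0.023y*.
The bracket is 0.7, giving y* = 0.371/0.023 = 16.1.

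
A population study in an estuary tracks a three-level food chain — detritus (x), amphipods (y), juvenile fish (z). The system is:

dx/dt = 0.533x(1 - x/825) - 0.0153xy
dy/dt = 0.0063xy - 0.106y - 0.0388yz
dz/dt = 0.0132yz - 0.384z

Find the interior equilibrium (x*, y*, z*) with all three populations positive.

From dz/dt = 0: 0.0132y* = 0.384, so y* = 29.1.
From dx/dt = 0: 0.533(1 - x*/825) = 0.0153·29.1, giving x* = 825·(1 - 0.835) = 136.
From dy/dt = 0: 0.0063·136 - 0.106 = 0.0388z*, so z* = 0.751/0.0388 = 19.4.

x* ≈ 136, y* ≈ 29.1, z* ≈ 19.4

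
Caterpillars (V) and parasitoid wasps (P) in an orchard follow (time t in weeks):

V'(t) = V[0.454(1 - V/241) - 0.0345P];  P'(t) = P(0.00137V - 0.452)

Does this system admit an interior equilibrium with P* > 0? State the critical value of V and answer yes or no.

Threshold V = 330; K < 330, so no, the predator goes extinct.

The predator equation gives dP/dt > 0 only when V > 0.452/0.00137 = 330.
Without the predator, V → K = 241. Since 241 < 330, the predator cannot invade.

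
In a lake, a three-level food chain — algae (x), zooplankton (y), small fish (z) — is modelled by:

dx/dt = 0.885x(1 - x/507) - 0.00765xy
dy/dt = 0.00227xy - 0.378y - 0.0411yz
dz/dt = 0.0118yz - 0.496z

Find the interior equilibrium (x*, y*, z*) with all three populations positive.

x* ≈ 323, y* ≈ 42, z* ≈ 8.63

From dz/dt = 0: 0.0118y* = 0.496, so y* = 42.
From dx/dt = 0: 0.885(1 - x*/507) = 0.00765·42, giving x* = 507·(1 - 0.363) = 323.
From dy/dt = 0: 0.00227·323 - 0.378 = 0.0411z*, so z* = 0.355/0.0411 = 8.63.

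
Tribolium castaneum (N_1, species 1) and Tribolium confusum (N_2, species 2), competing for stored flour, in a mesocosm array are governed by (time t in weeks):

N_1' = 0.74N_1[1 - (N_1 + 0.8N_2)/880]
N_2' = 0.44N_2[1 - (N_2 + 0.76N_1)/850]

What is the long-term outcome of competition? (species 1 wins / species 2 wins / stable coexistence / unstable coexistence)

stable coexistence

Compare the nullcline intercepts: K1/α12 = 880/0.8 = 1100 > K2 = 850; K2/α21 = 850/0.76 = 1120 > K1 = 880.
Since both inequalities hold, each species can invade when rare, so the interior equilibrium is stable.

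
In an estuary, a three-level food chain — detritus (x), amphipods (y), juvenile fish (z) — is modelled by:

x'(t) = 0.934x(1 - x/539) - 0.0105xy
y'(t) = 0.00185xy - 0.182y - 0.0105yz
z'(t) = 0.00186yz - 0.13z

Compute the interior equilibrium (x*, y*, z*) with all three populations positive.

x* ≈ 115, y* ≈ 69.9, z* ≈ 3.02

From dz/dt = 0: 0.00186y* = 0.13, so y* = 69.9.
From dx/dt = 0: 0.934(1 - x*/539) = 0.0105·69.9, giving x* = 539·(1 - 0.786) = 115.
From dy/dt = 0: 0.00185·115 - 0.182 = 0.0105z*, so z* = 0.0317/0.0105 = 3.02.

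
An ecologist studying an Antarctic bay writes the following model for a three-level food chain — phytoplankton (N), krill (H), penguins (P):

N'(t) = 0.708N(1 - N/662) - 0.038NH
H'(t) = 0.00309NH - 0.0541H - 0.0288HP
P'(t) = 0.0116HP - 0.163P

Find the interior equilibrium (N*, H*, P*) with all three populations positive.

From dP/dt = 0: 0.0116H* = 0.163, so H* = 14.1.
From dN/dt = 0: 0.708(1 - N*/662) = 0.038·14.1, giving N* = 662·(1 - 0.754) = 163.
From dH/dt = 0: 0.00309·163 - 0.0541 = 0.0288P*, so P* = 0.449/0.0288 = 15.6.

N* ≈ 163, H* ≈ 14.1, P* ≈ 15.6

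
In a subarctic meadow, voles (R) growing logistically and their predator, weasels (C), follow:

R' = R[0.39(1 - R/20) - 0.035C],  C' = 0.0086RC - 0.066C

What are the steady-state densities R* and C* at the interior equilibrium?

R* ≈ 7.67, C* ≈ 6.87

From dC/dt = 0 with C > 0: 0.0086R* = 0.066, so R* = 7.67.
Substitute into dR/dt = 0: 0.39(1 - 7.67/20) = 0.035C*.
The bracket is 0.616, giving C* = 0.24/0.035 = 6.87.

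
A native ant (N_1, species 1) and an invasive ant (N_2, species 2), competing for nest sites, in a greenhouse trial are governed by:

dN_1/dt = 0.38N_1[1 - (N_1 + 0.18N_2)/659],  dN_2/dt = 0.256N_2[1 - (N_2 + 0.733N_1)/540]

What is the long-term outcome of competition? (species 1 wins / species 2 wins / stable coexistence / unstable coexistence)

Compare the nullcline intercepts: K1/α12 = 659/0.18 = 3660 > K2 = 540; K2/α21 = 540/0.733 = 737 > K1 = 659.
Since both inequalities hold, each species can invade when rare, so the interior equilibrium is stable.

stable coexistence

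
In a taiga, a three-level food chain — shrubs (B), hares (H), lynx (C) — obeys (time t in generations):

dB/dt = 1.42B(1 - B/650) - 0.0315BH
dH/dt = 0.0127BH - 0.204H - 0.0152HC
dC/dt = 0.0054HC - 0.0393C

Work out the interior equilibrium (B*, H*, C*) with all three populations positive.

From dC/dt = 0: 0.0054H* = 0.0393, so H* = 7.28.
From dB/dt = 0: 1.42(1 - B*/650) = 0.0315·7.28, giving B* = 650·(1 - 0.161) = 545.
From dH/dt = 0: 0.0127·545 - 0.204 = 0.0152C*, so C* = 6.72/0.0152 = 442.

B* ≈ 545, H* ≈ 7.28, C* ≈ 442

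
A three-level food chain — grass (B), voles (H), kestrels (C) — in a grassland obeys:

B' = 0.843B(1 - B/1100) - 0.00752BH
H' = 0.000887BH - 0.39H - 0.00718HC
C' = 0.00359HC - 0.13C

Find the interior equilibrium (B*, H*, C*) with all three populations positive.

From dC/dt = 0: 0.00359H* = 0.13, so H* = 36.2.
From dB/dt = 0: 0.843(1 - B*/1100) = 0.00752·36.2, giving B* = 1100·(1 - 0.323) = 745.
From dH/dt = 0: 0.000887·745 - 0.39 = 0.00718C*, so C* = 0.271/0.00718 = 37.7.

B* ≈ 745, H* ≈ 36.2, C* ≈ 37.7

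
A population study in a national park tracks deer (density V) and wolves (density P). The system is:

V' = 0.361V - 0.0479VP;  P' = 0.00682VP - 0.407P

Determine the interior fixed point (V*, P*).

Set dP/dt = 0 with P > 0: 0.00682V - 0.407 = 0, so V* = 0.407/0.00682 = 59.7.
Set dV/dt = 0 with V > 0: 0.361 - 0.0479P = 0, so P* = 0.361/0.0479 = 7.54.

V* ≈ 59.7, P* ≈ 7.54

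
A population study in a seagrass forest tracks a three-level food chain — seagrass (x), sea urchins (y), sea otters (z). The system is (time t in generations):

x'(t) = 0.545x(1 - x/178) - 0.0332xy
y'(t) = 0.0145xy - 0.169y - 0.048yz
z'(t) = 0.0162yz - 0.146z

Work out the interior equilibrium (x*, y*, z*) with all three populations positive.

From dz/dt = 0: 0.0162y* = 0.146, so y* = 9.01.
From dx/dt = 0: 0.545(1 - x*/178) = 0.0332·9.01, giving x* = 178·(1 - 0.549) = 80.3.
From dy/dt = 0: 0.0145·80.3 - 0.169 = 0.048z*, so z* = 0.995/0.048 = 20.7.

x* ≈ 80.3, y* ≈ 9.01, z* ≈ 20.7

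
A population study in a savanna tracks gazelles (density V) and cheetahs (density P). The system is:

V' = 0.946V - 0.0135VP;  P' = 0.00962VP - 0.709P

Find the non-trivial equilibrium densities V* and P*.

Set dP/dt = 0 with P > 0: 0.00962V - 0.709 = 0, so V* = 0.709/0.00962 = 73.7.
Set dV/dt = 0 with V > 0: 0.946 - 0.0135P = 0, so P* = 0.946/0.0135 = 70.1.

V* ≈ 73.7, P* ≈ 70.1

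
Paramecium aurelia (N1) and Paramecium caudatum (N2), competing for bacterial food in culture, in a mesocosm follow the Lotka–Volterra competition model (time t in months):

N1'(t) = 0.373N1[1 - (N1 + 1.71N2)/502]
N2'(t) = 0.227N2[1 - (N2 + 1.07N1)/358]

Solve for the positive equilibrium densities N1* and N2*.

Setting both brackets to zero gives the nullclines N1 + 1.71N2 = 502 and 1.07N1 + N2 = 358.
Substituting N2 = 358 - 1.07N1 into the first: N1(1 - 1.71·1.07) = 502 - 1.71·358.
So N1* = -110/-0.83 = 133, and then N2* = 358 - 1.07·133 = 216.

N1* ≈ 133, N2* ≈ 216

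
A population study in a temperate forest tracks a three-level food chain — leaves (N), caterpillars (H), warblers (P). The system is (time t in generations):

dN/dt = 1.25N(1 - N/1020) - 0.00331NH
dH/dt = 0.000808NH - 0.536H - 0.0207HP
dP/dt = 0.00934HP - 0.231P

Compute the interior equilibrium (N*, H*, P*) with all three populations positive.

N* ≈ 953, H* ≈ 24.7, P* ≈ 11.3

From dP/dt = 0: 0.00934H* = 0.231, so H* = 24.7.
From dN/dt = 0: 1.25(1 - N*/1020) = 0.00331·24.7, giving N* = 1020·(1 - 0.0655) = 953.
From dH/dt = 0: 0.000808·953 - 0.536 = 0.0207P*, so P* = 0.234/0.0207 = 11.3.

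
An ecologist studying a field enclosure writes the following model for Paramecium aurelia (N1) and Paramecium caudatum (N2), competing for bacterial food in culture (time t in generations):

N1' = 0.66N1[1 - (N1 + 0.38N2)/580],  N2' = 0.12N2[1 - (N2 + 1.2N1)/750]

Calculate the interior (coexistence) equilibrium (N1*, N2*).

N1* ≈ 542, N2* ≈ 99.3

Setting both brackets to zero gives the nullclines N1 + 0.38N2 = 580 and 1.2N1 + N2 = 750.
Substituting N2 = 750 - 1.2N1 into the first: N1(1 - 0.38·1.2) = 580 - 0.38·750.
So N1* = 295/0.544 = 542, and then N2* = 750 - 1.2·542 = 99.3.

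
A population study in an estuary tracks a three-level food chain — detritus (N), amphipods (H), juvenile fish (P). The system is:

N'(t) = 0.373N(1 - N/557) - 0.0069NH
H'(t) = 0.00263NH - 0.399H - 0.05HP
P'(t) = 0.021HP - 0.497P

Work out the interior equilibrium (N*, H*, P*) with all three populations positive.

From dP/dt = 0: 0.021H* = 0.497, so H* = 23.7.
From dN/dt = 0: 0.373(1 - N*/557) = 0.0069·23.7, giving N* = 557·(1 - 0.438) = 313.
From dH/dt = 0: 0.00263·313 - 0.399 = 0.05P*, so P* = 0.425/0.05 = 8.49.

N* ≈ 313, H* ≈ 23.7, P* ≈ 8.49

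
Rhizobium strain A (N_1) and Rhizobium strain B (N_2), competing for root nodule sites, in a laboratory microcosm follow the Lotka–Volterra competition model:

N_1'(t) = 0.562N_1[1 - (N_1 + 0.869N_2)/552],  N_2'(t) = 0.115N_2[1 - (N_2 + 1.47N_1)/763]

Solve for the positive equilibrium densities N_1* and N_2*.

N_1* ≈ 400, N_2* ≈ 175

Setting both brackets to zero gives the nullclines N_1 + 0.869N_2 = 552 and 1.47N_1 + N_2 = 763.
Substituting N_2 = 763 - 1.47N_1 into the first: N_1(1 - 0.869·1.47) = 552 - 0.869·763.
So N_1* = -111/-0.277 = 400, and then N_2* = 763 - 1.47·400 = 175.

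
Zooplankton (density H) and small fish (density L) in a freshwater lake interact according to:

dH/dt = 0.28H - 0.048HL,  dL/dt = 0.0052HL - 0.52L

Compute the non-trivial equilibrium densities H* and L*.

Set dL/dt = 0 with L > 0: 0.0052H - 0.52 = 0, so H* = 0.52/0.0052 = 100.
Set dH/dt = 0 with H > 0: 0.28 - 0.048L = 0, so L* = 0.28/0.048 = 5.83.

H* ≈ 100, L* ≈ 5.83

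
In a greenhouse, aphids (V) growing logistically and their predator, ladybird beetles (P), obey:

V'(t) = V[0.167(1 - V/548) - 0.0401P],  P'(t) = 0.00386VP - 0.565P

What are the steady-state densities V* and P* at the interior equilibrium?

V* ≈ 146, P* ≈ 3.05

From dP/dt = 0 with P > 0: 0.00386V* = 0.565, so V* = 146.
Substitute into dV/dt = 0: 0.167(1 - 146/548) = 0.0401P*.
The bracket is 0.733, giving P* = 0.122/0.0401 = 3.05.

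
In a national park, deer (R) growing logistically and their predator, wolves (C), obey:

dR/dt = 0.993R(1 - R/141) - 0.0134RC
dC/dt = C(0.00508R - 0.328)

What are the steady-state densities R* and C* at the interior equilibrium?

R* ≈ 64.6, C* ≈ 40.2

From dC/dt = 0 with C > 0: 0.00508R* = 0.328, so R* = 64.6.
Substitute into dR/dt = 0: 0.993(1 - 64.6/141) = 0.0134C*.
The bracket is 0.542, giving C* = 0.538/0.0134 = 40.2.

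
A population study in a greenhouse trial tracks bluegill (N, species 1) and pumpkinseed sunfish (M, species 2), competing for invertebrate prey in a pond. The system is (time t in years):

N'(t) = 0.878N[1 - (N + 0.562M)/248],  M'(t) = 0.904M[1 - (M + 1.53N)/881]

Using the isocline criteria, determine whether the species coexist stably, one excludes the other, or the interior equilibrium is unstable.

Compare the nullcline intercepts: K1/α12 = 248/0.562 = 441 < K2 = 881; K2/α21 = 881/1.53 = 576 > K1 = 248.
Since the inequalities point opposite ways, species 2 can invade but species 1 cannot.

species 2 excludes species 1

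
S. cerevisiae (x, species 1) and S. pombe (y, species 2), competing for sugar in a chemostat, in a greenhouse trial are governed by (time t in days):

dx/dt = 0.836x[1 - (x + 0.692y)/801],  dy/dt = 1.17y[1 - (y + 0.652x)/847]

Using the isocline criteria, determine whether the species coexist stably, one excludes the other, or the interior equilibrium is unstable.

stable coexistence

Compare the nullcline intercepts: K1/α12 = 801/0.692 = 1160 > K2 = 847; K2/α21 = 847/0.652 = 1300 > K1 = 801.
Since both inequalities hold, each species can invade when rare, so the interior equilibrium is stable.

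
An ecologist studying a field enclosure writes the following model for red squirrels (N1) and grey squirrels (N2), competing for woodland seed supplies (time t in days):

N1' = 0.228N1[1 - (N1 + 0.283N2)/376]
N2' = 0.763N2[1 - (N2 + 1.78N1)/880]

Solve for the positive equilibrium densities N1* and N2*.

N1* ≈ 256, N2* ≈ 425

Setting both brackets to zero gives the nullclines N1 + 0.283N2 = 376 and 1.78N1 + N2 = 880.
Substituting N2 = 880 - 1.78N1 into the first: N1(1 - 0.283·1.78) = 376 - 0.283·880.
So N1* = 127/0.496 = 256, and then N2* = 880 - 1.78·256 = 425.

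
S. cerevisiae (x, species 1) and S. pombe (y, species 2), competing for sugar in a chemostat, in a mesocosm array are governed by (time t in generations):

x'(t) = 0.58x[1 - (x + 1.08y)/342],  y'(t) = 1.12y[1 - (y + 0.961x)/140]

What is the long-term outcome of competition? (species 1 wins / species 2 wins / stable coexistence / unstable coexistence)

species 1 excludes species 2

Compare the nullcline intercepts: K1/α12 = 342/1.08 = 317 > K2 = 140; K2/α21 = 140/0.961 = 146 < K1 = 342.
Since the inequalities point opposite ways, species 1 can invade but species 2 cannot.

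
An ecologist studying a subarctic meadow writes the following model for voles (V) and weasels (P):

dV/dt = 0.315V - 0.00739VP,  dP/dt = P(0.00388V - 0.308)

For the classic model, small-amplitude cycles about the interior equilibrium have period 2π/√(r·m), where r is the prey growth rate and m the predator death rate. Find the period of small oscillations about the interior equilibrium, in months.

Here r = 0.315 and m = 0.308, so r·m = 0.097.
ω = √0.097 = 0.311 per month, hence T = 2π/ω ≈ 20.2 months.

T ≈ 20.2 months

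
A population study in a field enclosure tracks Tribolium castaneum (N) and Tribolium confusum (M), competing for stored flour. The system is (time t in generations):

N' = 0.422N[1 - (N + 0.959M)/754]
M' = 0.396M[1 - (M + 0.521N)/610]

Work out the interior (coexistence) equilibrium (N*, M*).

Setting both brackets to zero gives the nullclines N + 0.959M = 754 and 0.521N + M = 610.
Substituting M = 610 - 0.521N into the first: N(1 - 0.959·0.521) = 754 - 0.959·610.
So N* = 169/0.5 = 338, and then M* = 610 - 0.521·338 = 434.

N* ≈ 338, M* ≈ 434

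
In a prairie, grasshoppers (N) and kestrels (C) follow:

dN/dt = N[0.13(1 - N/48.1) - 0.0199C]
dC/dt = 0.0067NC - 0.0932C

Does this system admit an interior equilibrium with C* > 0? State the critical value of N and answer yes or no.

Threshold N = 13.9; K > 13.9, so yes, the predator persists.

The predator equation gives dC/dt > 0 only when N > 0.0932/0.0067 = 13.9.
Without the predator, N → K = 48.1. Since 48.1 > 13.9, the predator can invade and persist.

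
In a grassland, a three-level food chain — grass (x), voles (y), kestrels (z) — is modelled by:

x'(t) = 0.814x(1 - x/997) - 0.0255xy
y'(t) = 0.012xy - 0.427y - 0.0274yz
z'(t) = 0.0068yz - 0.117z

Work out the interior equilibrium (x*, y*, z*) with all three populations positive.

x* ≈ 460, y* ≈ 17.2, z* ≈ 186

From dz/dt = 0: 0.0068y* = 0.117, so y* = 17.2.
From dx/dt = 0: 0.814(1 - x*/997) = 0.0255·17.2, giving x* = 997·(1 - 0.539) = 460.
From dy/dt = 0: 0.012·460 - 0.427 = 0.0274z*, so z* = 5.09/0.0274 = 186.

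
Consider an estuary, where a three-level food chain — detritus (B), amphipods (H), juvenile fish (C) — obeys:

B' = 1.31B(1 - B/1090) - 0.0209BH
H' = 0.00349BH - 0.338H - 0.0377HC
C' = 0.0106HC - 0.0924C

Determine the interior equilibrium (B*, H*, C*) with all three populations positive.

B* ≈ 938, H* ≈ 8.72, C* ≈ 77.9

From dC/dt = 0: 0.0106H* = 0.0924, so H* = 8.72.
From dB/dt = 0: 1.31(1 - B*/1090) = 0.0209·8.72, giving B* = 1090·(1 - 0.139) = 938.
From dH/dt = 0: 0.00349·938 - 0.338 = 0.0377C*, so C* = 2.94/0.0377 = 77.9.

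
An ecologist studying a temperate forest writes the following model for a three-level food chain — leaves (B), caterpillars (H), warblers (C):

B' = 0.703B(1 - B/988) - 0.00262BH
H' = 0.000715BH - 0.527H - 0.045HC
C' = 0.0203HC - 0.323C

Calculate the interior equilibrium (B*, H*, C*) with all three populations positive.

From dC/dt = 0: 0.0203H* = 0.323, so H* = 15.9.
From dB/dt = 0: 0.703(1 - B*/988) = 0.00262·15.9, giving B* = 988·(1 - 0.0593) = 929.
From dH/dt = 0: 0.000715·929 - 0.527 = 0.045C*, so C* = 0.138/0.045 = 3.06.

B* ≈ 929, H* ≈ 15.9, C* ≈ 3.06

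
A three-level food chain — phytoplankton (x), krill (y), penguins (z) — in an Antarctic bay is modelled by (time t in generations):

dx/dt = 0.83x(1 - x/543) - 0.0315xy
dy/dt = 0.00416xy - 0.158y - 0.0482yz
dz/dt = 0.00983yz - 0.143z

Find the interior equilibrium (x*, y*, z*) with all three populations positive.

x* ≈ 243, y* ≈ 14.5, z* ≈ 17.7

From dz/dt = 0: 0.00983y* = 0.143, so y* = 14.5.
From dx/dt = 0: 0.83(1 - x*/543) = 0.0315·14.5, giving x* = 543·(1 - 0.552) = 243.
From dy/dt = 0: 0.00416·243 - 0.158 = 0.0482z*, so z* = 0.854/0.0482 = 17.7.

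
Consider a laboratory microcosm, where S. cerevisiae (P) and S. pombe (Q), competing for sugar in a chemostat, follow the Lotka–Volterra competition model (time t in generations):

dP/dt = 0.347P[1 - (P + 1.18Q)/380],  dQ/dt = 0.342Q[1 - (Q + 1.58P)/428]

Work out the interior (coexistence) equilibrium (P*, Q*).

P* ≈ 145, Q* ≈ 199

Setting both brackets to zero gives the nullclines P + 1.18Q = 380 and 1.58P + Q = 428.
Substituting Q = 428 - 1.58P into the first: P(1 - 1.18·1.58) = 380 - 1.18·428.
So P* = -125/-0.864 = 145, and then Q* = 428 - 1.58·145 = 199.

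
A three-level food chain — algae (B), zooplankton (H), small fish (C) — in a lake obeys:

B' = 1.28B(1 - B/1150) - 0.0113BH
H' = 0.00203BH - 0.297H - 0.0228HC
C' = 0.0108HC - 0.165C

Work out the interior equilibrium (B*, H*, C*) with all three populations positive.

From dC/dt = 0: 0.0108H* = 0.165, so H* = 15.3.
From dB/dt = 0: 1.28(1 - B*/1150) = 0.0113·15.3, giving B* = 1150·(1 - 0.135) = 995.
From dH/dt = 0: 0.00203·995 - 0.297 = 0.0228C*, so C* = 1.72/0.0228 = 75.6.

B* ≈ 995, H* ≈ 15.3, C* ≈ 75.6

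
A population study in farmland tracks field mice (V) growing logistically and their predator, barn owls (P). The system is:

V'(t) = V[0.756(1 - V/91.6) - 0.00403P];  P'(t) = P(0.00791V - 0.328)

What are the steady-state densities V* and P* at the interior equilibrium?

From dP/dt = 0 with P > 0: 0.00791V* = 0.328, so V* = 41.5.
Substitute into dV/dt = 0: 0.756(1 - 41.5/91.6) = 0.00403P*.
The bracket is 0.547, giving P* = 0.414/0.00403 = 103.

V* ≈ 41.5, P* ≈ 103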